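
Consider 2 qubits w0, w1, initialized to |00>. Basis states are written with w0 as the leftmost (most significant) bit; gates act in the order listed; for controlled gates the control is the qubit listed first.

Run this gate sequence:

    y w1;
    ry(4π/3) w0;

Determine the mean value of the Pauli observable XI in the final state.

The expectation value of XI is -sqrt(3)/2.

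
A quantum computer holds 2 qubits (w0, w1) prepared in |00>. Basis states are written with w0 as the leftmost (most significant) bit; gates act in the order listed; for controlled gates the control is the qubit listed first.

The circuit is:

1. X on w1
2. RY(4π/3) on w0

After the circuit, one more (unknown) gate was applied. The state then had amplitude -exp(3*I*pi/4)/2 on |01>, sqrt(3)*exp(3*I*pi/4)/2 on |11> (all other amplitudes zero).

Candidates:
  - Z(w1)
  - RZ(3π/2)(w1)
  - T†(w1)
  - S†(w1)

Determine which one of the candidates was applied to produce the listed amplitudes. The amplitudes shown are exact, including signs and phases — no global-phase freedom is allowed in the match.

The unique candidate consistent with the amplitudes is RZ(3π/2)(w1).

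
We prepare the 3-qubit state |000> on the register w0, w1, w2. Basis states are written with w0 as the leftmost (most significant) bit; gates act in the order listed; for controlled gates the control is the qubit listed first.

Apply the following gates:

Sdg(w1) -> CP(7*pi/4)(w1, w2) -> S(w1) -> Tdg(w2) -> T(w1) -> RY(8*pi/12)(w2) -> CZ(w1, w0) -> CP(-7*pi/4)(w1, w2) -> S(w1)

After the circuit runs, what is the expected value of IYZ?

The observable IYZ averages to 0.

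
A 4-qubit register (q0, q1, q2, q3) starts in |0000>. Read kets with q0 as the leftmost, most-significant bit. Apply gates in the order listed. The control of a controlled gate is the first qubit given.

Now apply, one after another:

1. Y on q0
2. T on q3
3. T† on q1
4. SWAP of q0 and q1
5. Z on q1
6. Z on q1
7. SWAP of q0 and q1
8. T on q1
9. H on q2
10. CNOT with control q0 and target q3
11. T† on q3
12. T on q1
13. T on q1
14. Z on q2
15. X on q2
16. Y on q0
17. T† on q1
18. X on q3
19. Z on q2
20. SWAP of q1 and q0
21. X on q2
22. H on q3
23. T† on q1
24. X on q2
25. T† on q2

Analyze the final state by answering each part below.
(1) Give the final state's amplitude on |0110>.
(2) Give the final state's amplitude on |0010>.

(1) The final state's coefficient on |0110> equals 0. Key observation: gates 3-8 undo each other exactly, leaving only the rest of the circuit to track.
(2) The final state's coefficient on |0010> equals I/2.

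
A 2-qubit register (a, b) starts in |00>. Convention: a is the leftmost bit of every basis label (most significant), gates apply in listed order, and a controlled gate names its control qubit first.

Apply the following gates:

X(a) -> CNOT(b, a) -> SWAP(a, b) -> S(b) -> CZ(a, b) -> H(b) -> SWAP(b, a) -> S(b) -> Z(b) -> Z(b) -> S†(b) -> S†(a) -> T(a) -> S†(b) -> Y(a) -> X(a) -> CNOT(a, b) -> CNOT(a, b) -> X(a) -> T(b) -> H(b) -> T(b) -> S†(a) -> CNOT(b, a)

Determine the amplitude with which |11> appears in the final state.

The amplitude on |11> is -1/2.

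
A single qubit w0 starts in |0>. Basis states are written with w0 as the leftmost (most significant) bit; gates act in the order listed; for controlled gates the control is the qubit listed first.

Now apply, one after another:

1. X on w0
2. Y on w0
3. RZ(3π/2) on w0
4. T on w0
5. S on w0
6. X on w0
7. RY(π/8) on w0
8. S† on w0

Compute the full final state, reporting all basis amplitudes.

The resulting statevector has amplitude -exp(3*I*pi/4)*sin(pi/16) on |0>, exp(I*pi/4)*cos(pi/16) on |1>.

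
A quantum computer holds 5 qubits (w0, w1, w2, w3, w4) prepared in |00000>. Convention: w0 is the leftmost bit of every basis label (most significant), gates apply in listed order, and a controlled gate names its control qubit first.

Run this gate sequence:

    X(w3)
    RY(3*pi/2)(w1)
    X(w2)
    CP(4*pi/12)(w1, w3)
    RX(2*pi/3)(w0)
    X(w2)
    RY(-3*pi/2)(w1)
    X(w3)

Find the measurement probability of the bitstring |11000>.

Outcome |11000> occurs with probability 3/16.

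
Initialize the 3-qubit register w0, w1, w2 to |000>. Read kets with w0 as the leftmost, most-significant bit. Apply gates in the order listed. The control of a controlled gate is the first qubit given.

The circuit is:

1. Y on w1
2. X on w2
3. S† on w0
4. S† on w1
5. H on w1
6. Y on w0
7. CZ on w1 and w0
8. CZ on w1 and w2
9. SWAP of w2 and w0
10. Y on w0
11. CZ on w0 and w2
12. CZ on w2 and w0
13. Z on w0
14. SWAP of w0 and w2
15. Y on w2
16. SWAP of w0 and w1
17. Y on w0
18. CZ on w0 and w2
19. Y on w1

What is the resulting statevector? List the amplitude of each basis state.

After the circuit, the state carries amplitude sqrt(2)*I/2 on |001>, -sqrt(2)*I/2 on |101>, and 0 on every other basis state.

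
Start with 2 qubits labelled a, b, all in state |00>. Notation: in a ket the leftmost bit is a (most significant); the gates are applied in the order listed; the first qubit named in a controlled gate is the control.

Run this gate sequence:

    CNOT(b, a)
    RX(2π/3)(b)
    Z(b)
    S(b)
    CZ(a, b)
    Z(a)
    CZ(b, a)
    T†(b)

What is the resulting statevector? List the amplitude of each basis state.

After the circuit, the state carries amplitude 1/2 on |00>, sqrt(3)*exp(3*I*pi/4)/2 on |01>, 0 on |10>, 0 on |11>.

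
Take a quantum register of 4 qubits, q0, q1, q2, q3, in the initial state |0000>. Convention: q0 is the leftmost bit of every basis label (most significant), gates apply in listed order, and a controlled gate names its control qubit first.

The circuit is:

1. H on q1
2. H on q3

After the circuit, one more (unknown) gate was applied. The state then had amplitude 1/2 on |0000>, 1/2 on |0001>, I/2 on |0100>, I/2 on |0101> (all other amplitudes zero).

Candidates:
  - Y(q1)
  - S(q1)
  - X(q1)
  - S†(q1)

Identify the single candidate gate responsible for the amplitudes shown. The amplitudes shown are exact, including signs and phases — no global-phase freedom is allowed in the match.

The unique candidate consistent with the amplitudes is S(q1).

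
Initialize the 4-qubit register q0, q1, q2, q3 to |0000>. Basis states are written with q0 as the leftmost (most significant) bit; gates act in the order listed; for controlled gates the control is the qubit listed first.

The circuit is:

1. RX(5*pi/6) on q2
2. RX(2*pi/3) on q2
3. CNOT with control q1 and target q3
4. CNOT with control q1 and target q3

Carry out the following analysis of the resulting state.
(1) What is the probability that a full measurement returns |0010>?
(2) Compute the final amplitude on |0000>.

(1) Outcome |0010> occurs with probability 1/2. Key observation: steps 3-4 multiply out to the identity, so the circuit reduces to the remaining gates.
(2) The amplitude on |0000> is -sqrt(2)/2.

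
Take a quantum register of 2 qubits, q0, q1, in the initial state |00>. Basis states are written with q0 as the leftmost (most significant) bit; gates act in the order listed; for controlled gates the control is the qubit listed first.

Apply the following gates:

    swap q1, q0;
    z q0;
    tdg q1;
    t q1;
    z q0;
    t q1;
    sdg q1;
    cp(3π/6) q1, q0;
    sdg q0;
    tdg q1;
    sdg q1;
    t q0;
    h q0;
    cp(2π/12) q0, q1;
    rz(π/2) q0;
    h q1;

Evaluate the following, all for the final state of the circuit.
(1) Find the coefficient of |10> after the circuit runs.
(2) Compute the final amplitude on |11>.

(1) |10> carries amplitude exp(I*pi/4)/2 in the final state.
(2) |11> carries amplitude exp(I*pi/4)/2 in the final state.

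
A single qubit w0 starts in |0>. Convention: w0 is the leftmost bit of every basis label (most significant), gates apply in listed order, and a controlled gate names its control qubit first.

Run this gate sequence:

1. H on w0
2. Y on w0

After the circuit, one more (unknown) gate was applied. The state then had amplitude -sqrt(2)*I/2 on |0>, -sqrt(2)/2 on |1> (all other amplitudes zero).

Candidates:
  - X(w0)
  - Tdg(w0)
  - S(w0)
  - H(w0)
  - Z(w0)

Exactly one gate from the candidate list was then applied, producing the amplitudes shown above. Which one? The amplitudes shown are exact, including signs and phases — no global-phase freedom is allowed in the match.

It was S(w0) that produced the state shown.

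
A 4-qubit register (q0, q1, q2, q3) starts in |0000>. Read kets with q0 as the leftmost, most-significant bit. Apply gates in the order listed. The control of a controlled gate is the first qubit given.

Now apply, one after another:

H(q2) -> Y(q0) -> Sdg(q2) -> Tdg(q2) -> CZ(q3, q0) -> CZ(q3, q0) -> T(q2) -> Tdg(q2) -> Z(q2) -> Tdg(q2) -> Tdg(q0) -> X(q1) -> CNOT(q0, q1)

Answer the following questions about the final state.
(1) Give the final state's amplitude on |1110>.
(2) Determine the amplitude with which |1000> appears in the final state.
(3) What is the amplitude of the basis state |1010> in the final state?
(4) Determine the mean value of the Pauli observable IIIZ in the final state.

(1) The amplitude on |1110> is 0. Key observation: steps 4-7 multiply out to the identity, so the circuit reduces to the remaining gates.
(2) The amplitude on |1000> is sqrt(2)*exp(I*pi/4)/2.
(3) The final state's coefficient on |1010> equals sqrt(2)*exp(I*pi/4)/2.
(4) The expectation value of IIIZ is 1.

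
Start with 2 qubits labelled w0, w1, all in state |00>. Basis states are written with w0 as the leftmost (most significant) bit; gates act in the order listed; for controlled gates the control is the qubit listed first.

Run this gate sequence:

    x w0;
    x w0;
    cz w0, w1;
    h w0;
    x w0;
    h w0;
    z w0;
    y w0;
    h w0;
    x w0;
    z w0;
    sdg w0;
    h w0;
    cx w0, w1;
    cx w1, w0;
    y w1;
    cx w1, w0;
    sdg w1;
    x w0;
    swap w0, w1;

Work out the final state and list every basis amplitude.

After the circuit, the state carries amplitude 0 on |00>, -1/2 - I/2 on |01>, -1/2 - I/2 on |10>, 0 on |11>. Key observation: the block from step 4 through step 7 cancels to the identity and can be dropped.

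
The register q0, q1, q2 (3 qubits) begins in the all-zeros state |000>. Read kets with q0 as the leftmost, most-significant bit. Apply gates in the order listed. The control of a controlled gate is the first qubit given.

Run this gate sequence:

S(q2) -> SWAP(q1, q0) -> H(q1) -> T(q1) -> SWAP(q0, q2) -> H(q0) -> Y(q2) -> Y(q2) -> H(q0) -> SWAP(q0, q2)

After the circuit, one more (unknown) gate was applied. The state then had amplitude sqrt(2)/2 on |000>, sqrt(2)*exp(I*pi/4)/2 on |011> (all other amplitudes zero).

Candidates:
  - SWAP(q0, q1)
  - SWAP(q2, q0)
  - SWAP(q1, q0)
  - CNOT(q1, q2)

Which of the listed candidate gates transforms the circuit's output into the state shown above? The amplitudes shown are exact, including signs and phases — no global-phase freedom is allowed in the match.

It was CNOT(q1, q2) that produced the state shown.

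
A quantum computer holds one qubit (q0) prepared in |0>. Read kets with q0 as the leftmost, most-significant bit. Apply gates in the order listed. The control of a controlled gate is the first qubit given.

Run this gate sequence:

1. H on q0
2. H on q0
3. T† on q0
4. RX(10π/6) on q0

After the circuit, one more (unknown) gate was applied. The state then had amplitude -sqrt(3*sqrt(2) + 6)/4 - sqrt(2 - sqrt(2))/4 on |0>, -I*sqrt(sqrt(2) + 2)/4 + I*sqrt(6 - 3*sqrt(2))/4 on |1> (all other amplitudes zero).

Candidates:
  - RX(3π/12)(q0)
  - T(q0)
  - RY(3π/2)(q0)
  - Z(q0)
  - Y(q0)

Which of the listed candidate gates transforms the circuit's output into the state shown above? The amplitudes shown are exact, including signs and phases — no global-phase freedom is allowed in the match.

The applied gate was RX(3π/12)(q0). Key observation: gates 1-2 undo each other exactly, leaving only the rest of the circuit to track.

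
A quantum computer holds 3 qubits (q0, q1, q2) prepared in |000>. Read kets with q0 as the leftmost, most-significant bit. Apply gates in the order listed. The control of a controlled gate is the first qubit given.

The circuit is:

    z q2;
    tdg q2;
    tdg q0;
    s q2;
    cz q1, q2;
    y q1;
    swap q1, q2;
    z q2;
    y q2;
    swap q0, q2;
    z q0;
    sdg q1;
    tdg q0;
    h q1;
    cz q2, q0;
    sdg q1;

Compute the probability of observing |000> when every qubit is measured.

The probability of measuring |000> is 1/2.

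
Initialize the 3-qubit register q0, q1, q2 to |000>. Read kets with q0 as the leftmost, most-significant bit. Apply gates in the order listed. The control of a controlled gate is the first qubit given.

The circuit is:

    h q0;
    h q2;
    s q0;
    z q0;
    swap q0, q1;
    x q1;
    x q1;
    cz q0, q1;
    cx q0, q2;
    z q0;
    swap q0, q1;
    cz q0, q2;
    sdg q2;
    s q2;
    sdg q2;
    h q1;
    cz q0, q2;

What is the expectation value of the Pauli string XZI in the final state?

In the final state, XZI has expectation 0. Key observation: the block from step 6 through step 7 cancels to the identity and can be dropped.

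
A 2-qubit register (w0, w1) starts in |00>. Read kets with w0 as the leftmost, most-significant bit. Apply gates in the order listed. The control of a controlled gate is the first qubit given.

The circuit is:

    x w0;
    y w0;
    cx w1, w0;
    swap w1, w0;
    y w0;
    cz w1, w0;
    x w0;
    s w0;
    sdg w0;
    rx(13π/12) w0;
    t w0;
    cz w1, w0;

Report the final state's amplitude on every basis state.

After the circuit, the state carries amplitude -sqrt(sqrt(2) + 2)/4 + sqrt(6 - 3*sqrt(2))/4 on |00>, 0 on |01>, (-sqrt(3*sqrt(2) + 6)/4 - sqrt(2 - sqrt(2))/4)*exp(3*I*pi/4) on |10>, 0 on |11>. Key observation: gates 8-9 undo each other exactly, leaving only the rest of the circuit to track.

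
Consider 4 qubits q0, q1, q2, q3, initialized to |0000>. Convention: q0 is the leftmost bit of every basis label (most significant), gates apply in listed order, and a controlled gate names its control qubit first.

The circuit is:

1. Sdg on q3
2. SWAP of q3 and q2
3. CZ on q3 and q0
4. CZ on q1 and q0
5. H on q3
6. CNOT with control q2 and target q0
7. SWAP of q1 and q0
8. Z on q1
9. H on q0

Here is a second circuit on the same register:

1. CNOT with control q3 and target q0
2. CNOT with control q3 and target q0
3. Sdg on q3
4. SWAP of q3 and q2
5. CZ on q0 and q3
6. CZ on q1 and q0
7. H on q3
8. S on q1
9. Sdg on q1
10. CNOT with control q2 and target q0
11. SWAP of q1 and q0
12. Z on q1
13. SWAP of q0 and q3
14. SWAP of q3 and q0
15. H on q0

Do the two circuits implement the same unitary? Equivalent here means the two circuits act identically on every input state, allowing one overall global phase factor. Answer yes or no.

Yes — the two circuits implement the same unitary up to a global phase.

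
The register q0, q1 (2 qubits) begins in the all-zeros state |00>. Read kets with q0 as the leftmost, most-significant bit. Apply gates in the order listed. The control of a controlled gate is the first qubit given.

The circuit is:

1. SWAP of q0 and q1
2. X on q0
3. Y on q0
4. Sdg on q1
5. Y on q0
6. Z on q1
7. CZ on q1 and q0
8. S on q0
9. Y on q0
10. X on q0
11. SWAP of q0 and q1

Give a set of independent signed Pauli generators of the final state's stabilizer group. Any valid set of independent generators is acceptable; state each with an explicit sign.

The stabilizer group can be generated by +ZI, -IZ, among other valid generating sets.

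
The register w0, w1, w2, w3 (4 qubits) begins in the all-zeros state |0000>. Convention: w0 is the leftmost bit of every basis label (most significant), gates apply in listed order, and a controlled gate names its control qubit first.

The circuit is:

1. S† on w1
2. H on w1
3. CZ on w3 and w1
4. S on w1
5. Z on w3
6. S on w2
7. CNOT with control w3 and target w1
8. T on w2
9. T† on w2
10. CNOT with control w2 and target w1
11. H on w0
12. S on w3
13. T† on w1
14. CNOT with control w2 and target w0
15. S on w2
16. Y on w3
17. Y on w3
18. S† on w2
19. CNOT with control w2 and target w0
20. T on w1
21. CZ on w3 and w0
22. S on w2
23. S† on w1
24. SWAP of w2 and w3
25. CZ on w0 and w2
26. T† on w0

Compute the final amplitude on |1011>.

|1011> carries amplitude 0 in the final state. Key observation: gates 13-20 undo each other exactly, leaving only the rest of the circuit to track.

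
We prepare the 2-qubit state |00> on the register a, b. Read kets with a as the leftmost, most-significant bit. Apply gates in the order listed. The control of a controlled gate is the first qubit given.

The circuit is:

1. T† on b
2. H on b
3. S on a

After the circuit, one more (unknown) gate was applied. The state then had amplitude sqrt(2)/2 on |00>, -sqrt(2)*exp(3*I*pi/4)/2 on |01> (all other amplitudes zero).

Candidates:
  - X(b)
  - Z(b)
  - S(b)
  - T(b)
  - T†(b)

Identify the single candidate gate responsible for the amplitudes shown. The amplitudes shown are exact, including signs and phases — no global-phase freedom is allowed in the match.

It was T†(b) that produced the state shown.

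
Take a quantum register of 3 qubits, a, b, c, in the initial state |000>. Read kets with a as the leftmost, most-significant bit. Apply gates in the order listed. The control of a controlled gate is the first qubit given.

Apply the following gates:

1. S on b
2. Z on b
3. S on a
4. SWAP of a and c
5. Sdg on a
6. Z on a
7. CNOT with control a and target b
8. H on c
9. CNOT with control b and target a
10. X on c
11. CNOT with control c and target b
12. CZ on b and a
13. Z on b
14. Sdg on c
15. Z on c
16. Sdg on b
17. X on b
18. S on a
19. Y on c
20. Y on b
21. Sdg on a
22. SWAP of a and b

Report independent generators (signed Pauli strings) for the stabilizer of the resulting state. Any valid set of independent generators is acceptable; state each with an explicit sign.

The stabilizer group can be generated by -XIX, -ZIZ, +IZI, among other valid generating sets.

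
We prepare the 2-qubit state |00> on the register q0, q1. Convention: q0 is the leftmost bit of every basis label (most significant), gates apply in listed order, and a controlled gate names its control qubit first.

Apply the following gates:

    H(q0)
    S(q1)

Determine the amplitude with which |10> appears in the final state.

|10> carries amplitude sqrt(2)/2 in the final state.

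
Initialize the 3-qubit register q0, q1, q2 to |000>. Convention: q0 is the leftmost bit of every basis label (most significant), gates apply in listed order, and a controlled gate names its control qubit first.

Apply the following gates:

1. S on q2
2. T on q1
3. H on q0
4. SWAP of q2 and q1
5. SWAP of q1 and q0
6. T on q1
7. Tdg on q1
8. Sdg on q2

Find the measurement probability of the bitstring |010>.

A full measurement returns |010> with probability 1/2.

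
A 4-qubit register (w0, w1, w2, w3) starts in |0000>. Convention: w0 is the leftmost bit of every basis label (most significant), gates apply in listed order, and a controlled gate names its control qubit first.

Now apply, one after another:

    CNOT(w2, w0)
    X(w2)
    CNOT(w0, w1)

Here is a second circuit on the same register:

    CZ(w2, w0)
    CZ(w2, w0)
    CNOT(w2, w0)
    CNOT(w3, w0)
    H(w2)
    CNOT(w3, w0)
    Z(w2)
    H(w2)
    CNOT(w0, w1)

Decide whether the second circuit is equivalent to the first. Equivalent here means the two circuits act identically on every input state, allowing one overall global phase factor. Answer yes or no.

Yes, they are equivalent — the unitaries differ by at most a global phase.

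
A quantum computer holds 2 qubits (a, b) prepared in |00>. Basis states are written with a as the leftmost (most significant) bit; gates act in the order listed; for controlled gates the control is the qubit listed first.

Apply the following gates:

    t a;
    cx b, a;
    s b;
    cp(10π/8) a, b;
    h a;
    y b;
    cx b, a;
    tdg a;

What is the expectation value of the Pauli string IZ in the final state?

In the final state, IZ has expectation -1.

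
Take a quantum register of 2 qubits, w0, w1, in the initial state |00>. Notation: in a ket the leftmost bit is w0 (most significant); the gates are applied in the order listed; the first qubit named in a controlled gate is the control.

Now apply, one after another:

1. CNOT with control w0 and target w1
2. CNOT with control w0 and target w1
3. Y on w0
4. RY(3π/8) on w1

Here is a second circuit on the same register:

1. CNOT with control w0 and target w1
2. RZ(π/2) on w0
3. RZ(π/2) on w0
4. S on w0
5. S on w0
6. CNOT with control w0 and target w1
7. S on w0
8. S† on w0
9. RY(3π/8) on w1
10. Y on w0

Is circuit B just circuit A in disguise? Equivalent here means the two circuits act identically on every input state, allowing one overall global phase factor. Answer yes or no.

Yes: on every input state the two circuits agree up to one overall phase factor.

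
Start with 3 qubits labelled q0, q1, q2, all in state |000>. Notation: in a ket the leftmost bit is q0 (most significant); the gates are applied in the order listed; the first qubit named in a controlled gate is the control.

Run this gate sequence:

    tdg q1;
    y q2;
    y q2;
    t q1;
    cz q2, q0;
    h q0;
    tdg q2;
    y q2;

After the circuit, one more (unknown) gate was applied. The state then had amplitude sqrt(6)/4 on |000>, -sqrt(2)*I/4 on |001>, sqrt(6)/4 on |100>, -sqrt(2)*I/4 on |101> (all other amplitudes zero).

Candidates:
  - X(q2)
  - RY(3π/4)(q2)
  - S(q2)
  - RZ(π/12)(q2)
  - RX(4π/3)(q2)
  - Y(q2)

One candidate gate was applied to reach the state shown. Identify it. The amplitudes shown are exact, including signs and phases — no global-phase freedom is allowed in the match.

It was RX(4π/3)(q2) that produced the state shown.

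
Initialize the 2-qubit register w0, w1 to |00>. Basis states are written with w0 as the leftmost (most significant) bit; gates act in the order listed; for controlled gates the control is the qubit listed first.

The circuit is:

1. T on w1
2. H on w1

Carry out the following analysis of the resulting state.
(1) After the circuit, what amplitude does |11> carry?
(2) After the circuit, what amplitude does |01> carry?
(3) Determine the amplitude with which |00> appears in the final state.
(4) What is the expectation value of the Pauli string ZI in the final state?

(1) |11> carries amplitude 0 in the final state.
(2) The final state's coefficient on |01> equals sqrt(2)/2.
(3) The final state's coefficient on |00> equals sqrt(2)/2.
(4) The expectation value of ZI is 1.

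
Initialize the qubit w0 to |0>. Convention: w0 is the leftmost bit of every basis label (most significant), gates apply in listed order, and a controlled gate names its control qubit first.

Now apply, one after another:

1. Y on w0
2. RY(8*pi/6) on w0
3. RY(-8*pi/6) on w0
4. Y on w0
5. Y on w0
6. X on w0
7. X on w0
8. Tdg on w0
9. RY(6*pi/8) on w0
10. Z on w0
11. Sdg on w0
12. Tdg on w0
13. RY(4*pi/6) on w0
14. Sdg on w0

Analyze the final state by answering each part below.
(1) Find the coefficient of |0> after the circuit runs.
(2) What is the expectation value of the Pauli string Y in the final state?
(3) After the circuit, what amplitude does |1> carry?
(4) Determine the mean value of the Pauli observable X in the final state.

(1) |0> carries amplitude -I*sqrt(6 - 3*sqrt(2))/4 - sqrt(sqrt(2) + 2)*exp(I*pi/4)/4 in the final state.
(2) In the final state, Y has expectation -sqrt(6)/4 - 1/4.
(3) The final state's coefficient on |1> equals sqrt(2 - sqrt(2))/4 + sqrt(3*sqrt(2) + 6)*exp(3*I*pi/4)/4.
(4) The observable X averages to -1/2.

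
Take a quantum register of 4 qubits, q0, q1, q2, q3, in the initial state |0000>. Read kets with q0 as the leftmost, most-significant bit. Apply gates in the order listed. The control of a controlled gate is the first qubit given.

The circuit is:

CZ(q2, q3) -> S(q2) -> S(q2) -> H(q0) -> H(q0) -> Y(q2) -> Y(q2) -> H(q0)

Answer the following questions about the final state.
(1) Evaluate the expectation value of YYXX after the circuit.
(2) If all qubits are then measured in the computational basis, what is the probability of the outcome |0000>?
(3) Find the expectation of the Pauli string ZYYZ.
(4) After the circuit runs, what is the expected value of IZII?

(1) In the final state, YYXX has expectation 0. Key observation: steps 5-8 multiply out to the identity, so the circuit reduces to the remaining gates.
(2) The probability of measuring |0000> is 1/2.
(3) The expectation value of ZYYZ is 0.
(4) In the final state, IZII has expectation 1.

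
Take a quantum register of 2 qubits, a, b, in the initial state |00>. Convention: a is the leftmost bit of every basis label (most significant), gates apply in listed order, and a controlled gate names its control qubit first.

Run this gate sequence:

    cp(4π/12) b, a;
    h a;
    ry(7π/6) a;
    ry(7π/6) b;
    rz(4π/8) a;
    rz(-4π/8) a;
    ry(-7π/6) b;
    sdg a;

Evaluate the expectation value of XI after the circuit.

In the final state, XI has expectation 0. Key observation: the block from step 4 through step 7 cancels to the identity and can be dropped.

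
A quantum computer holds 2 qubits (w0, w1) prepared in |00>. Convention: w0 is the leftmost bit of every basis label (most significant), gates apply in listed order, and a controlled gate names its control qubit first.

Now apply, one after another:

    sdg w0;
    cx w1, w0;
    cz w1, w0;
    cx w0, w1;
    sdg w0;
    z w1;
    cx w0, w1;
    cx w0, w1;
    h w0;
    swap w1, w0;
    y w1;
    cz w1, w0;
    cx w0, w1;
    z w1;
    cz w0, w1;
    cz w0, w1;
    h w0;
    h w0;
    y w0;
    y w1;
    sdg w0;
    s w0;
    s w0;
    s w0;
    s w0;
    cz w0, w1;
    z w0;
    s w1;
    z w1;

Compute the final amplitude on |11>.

|11> carries amplitude -sqrt(2)*I/2 in the final state. Key observation: steps 22-25 multiply out to the identity, so the circuit reduces to the remaining gates.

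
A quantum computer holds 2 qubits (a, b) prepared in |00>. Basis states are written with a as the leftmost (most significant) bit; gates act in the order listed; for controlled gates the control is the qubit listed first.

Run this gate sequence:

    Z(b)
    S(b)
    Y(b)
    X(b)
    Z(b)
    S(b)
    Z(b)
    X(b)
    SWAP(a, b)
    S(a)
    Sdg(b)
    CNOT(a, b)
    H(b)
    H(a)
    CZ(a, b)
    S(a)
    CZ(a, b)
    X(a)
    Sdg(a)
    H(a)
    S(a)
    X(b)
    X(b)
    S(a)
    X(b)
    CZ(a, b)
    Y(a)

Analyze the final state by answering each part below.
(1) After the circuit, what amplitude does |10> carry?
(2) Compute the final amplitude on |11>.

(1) The final state's coefficient on |10> equals sqrt(2)/2.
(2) |11> carries amplitude -sqrt(2)/2 in the final state.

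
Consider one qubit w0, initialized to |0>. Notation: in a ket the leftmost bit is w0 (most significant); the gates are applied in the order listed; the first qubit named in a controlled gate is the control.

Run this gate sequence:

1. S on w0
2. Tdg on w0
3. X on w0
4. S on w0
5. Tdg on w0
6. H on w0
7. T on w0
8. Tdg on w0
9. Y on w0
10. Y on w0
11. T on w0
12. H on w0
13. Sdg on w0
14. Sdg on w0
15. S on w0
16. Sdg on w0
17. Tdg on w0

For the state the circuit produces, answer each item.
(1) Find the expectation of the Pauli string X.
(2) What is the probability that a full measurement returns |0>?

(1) In the final state, X has expectation -1/2.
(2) The probability of measuring |0> is 1/2 - sqrt(2)/4.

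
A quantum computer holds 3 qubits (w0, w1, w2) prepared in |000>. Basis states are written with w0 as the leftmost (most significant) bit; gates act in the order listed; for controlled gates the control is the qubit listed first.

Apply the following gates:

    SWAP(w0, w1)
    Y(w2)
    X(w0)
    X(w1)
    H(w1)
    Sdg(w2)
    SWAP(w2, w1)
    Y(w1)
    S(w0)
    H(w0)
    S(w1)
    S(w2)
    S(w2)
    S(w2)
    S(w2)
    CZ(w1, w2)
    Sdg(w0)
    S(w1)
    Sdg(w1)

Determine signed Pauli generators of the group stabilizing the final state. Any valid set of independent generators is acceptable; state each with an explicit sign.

The stabilizer group can be generated by +YII, -IIX, +IZI, among other valid generating sets. Key observation: the block from step 12 through step 15 cancels to the identity and can be dropped.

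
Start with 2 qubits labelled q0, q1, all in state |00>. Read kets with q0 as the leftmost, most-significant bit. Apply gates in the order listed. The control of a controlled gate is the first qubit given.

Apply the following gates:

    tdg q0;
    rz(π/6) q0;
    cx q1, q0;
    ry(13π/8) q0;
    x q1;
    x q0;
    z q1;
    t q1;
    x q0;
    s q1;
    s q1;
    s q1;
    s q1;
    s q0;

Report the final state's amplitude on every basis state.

After the circuit, the state carries amplitude 0 on |00>, exp(I*pi/6)*cos(3*pi/16) on |01>, 0 on |10>, -exp(2*I*pi/3)*sin(3*pi/16) on |11>.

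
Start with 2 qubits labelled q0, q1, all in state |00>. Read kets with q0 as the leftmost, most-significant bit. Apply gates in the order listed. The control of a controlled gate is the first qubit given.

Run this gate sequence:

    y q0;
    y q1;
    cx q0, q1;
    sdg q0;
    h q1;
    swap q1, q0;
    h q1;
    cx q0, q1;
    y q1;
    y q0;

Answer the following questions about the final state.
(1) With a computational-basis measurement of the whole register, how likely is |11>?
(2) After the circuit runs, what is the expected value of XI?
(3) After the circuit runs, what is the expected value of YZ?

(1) A full measurement returns |11> with probability 1/4.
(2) In the final state, XI has expectation 1.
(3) The expectation value of YZ is 0.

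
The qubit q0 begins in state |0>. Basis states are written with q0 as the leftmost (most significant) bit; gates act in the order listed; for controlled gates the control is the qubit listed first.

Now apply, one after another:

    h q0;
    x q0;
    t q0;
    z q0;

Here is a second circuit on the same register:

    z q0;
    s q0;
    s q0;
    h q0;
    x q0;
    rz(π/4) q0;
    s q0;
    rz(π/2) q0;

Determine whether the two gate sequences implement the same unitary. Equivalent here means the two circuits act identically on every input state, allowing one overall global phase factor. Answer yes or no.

Yes, they are equivalent — the unitaries differ by at most a global phase.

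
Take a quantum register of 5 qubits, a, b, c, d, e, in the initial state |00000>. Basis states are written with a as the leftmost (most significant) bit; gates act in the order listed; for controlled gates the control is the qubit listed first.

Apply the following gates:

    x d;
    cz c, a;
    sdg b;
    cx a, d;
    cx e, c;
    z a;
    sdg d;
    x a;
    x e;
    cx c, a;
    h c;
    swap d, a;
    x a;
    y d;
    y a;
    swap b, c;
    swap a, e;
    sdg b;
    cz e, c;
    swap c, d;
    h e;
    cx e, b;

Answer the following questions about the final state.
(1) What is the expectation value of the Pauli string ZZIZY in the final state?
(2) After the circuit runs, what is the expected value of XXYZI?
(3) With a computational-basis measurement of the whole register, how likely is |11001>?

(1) In the final state, ZZIZY has expectation -1.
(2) In the final state, XXYZI has expectation 0.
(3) Outcome |11001> occurs with probability 1/4.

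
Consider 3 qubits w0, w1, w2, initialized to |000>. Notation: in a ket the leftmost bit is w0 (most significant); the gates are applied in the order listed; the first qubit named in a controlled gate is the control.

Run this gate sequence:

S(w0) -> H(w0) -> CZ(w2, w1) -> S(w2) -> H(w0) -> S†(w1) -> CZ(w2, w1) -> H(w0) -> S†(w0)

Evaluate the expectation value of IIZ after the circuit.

In the final state, IIZ has expectation 1.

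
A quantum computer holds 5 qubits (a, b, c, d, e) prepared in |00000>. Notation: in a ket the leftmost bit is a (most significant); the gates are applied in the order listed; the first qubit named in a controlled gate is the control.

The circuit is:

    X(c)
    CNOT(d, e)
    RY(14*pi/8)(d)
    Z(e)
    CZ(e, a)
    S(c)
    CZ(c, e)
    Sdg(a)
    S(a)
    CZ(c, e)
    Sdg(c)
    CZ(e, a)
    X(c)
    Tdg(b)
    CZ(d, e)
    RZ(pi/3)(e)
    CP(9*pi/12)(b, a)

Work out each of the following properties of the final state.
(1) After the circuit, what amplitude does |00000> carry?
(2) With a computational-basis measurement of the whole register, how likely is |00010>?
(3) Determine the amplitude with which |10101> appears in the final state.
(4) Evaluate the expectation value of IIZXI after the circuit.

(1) The final state's coefficient on |00000> equals sqrt(sqrt(2) + 2)*exp(5*I*pi/6)/2.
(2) Outcome |00010> occurs with probability 1/2 - sqrt(2)/4.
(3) The final state's coefficient on |10101> equals 0.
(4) The observable IIZXI averages to -sqrt(2)/2.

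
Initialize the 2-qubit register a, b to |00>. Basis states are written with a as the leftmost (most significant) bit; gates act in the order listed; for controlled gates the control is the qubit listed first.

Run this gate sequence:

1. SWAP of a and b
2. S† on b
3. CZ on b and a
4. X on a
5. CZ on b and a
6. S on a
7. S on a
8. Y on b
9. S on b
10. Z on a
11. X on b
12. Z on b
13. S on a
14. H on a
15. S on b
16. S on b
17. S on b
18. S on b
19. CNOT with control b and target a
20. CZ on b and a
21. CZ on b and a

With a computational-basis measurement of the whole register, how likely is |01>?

Outcome |01> occurs with probability 0.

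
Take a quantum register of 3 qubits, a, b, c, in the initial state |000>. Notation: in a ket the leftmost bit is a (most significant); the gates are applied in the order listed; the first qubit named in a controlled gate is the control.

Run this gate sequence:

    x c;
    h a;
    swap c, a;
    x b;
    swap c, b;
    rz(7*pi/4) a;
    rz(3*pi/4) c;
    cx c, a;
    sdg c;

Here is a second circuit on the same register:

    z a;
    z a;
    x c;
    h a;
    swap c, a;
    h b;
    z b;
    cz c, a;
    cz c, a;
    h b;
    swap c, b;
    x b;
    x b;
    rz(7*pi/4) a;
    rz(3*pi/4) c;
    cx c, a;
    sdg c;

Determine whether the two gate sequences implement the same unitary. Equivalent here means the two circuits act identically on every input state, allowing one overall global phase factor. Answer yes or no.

Yes: on every input state the two circuits agree up to one overall phase factor.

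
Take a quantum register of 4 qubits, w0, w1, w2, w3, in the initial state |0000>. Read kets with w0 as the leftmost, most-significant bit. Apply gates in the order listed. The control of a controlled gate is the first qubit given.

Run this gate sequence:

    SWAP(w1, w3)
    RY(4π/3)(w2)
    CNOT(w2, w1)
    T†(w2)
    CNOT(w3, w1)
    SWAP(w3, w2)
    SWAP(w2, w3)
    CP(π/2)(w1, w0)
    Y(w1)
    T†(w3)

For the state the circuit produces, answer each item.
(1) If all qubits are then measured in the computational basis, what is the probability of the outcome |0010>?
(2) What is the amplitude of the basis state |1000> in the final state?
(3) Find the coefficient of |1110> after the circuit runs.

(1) The probability of measuring |0010> is 3/4.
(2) The amplitude on |1000> is 0.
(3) The final state's coefficient on |1110> equals 0.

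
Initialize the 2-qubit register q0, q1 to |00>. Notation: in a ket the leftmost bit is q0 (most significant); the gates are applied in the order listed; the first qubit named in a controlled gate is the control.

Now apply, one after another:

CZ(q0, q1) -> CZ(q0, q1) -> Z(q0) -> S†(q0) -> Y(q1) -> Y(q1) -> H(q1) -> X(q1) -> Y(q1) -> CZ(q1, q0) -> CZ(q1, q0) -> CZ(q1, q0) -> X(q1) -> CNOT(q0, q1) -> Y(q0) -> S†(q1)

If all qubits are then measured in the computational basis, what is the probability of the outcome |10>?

The probability of measuring |10> is 1/2.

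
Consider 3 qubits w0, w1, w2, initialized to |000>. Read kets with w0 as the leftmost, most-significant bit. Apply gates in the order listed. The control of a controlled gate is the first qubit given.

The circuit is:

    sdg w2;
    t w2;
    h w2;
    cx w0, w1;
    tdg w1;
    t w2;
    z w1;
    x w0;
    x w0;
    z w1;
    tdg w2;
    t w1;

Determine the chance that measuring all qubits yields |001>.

The probability of measuring |001> is 1/2. Key observation: steps 5-12 multiply out to the identity, so the circuit reduces to the remaining gates.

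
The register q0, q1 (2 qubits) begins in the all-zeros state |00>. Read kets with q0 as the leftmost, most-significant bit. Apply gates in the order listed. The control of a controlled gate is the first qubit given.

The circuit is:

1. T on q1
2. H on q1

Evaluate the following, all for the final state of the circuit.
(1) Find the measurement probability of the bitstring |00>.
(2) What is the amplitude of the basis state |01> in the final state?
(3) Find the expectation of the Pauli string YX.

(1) The probability of measuring |00> is 1/2.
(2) |01> carries amplitude sqrt(2)/2 in the final state.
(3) In the final state, YX has expectation 0.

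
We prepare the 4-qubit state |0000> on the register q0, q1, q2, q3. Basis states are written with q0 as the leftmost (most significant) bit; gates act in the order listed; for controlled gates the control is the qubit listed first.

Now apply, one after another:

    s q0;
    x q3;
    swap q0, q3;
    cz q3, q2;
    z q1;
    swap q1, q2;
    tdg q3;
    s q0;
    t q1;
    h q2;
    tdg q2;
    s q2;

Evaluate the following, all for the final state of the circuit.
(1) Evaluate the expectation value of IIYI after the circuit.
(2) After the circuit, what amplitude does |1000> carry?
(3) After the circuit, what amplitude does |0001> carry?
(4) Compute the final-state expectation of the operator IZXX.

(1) The observable IIYI averages to sqrt(2)/2.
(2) The amplitude on |1000> is sqrt(2)*I/2.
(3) |0001> carries amplitude 0 in the final state.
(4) In the final state, IZXX has expectation 0.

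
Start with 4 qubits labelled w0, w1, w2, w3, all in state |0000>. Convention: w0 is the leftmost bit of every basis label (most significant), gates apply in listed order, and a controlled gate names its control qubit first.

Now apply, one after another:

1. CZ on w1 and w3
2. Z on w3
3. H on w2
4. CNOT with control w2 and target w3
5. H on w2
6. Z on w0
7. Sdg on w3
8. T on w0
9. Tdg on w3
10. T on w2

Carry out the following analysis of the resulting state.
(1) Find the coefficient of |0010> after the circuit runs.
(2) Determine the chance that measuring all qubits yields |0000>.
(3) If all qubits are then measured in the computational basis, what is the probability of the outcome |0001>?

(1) The amplitude on |0010> is exp(I*pi/4)/2.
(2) Outcome |0000> occurs with probability 1/4.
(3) A full measurement returns |0001> with probability 1/4.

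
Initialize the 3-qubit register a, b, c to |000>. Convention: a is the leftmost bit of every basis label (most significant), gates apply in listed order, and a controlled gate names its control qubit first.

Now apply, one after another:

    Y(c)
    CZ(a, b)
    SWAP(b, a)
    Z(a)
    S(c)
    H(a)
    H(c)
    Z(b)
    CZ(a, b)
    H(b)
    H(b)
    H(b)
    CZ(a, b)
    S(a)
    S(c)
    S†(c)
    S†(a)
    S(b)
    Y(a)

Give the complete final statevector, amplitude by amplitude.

After the circuit, the state carries amplitude sqrt(2)*I/4 on |000>, -sqrt(2)*I/4 on |001>, sqrt(2)/4 on |010>, -sqrt(2)/4 on |011>, -sqrt(2)*I/4 on |100>, sqrt(2)*I/4 on |101>, sqrt(2)/4 on |110>, -sqrt(2)/4 on |111>. Key observation: the block from step 11 through step 12 cancels to the identity and can be dropped.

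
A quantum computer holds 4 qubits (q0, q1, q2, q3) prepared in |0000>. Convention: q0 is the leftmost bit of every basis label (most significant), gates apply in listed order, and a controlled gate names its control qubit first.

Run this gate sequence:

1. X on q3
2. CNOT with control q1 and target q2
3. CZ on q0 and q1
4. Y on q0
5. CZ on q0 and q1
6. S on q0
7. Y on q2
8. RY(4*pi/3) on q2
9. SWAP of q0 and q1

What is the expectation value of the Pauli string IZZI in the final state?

The expectation value of IZZI is -1/2.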